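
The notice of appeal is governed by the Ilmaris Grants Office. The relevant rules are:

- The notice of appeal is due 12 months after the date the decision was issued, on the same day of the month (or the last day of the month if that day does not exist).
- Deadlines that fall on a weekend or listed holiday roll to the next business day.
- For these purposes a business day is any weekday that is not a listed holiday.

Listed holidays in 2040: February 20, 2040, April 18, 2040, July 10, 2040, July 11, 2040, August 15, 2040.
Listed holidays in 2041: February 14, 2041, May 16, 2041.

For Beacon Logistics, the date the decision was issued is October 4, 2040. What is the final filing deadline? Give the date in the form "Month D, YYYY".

October 4, 2041

Moving 12 months forward from October 4, 2040 on the corresponding day gives October 4, 2041.
Since October 4, 2041 is a Friday and not a holiday, the date is unchanged.
Deadline: October 4, 2041.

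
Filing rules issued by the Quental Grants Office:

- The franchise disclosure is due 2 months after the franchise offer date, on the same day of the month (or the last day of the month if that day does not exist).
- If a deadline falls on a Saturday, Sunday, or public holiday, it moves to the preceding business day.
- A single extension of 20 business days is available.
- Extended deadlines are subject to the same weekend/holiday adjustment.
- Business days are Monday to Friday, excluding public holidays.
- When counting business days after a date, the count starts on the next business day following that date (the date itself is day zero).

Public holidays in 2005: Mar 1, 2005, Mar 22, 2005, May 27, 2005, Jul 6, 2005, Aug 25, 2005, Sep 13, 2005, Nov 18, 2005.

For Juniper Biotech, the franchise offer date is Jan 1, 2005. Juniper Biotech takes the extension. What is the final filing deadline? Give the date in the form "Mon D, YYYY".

Mar 30, 2005

2 months from Jan 1, 2005 is Mar 1, 2005.
Because Mar 1, 2005 is a listed holiday, the deadline becomes Feb 28, 2005 (Monday).
The 20-business-day extension runs from Feb 28, 2005 to Mar 30, 2005.
Mar 30, 2005 (Wednesday) is already a business day.
Final deadline: Mar 30, 2005.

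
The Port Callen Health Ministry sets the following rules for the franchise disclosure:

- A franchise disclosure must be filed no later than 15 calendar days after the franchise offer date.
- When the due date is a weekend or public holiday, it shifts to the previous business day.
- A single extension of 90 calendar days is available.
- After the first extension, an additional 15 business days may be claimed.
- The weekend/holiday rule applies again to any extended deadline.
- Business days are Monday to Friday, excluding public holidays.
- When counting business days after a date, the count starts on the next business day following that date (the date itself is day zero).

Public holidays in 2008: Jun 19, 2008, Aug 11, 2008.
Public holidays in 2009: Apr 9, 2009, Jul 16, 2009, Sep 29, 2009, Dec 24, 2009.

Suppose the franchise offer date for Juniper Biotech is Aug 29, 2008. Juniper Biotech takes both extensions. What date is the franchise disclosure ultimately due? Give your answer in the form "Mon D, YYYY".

From Aug 29, 2008, 15 calendar days later is Sep 13, 2008.
Sep 13, 2008 is a Saturday, so it moves to the preceding business day, Sep 12, 2008 (Friday).
Applying the 90-calendar-day extension: Sep 12, 2008 + 90 days = Dec 11, 2008.
Dec 11, 2008 (Thursday) is already a business day.
Counting 15 further business days from Dec 11, 2008 reaches Jan 1, 2009.
Jan 1, 2009 (Thursday) is already a business day.
The final due date is Jan 1, 2009.

Jan 1, 2009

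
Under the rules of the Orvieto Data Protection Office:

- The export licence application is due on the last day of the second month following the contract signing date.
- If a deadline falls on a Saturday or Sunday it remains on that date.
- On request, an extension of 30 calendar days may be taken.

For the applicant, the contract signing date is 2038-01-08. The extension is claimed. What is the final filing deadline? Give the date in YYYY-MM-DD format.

2038-04-30

The second month after 2038-01-08 is March 2038, whose last day is 2038-03-31.
2038-03-31 is a Wednesday; no weekend or holiday adjustment applies.
Applying the 30-calendar-day extension: 2038-03-31 + 30 days = 2038-04-30.
2038-04-30 falls on a Friday. The rules make no weekend/holiday allowance, so it remains 2038-04-30.
Final deadline: 2038-04-30.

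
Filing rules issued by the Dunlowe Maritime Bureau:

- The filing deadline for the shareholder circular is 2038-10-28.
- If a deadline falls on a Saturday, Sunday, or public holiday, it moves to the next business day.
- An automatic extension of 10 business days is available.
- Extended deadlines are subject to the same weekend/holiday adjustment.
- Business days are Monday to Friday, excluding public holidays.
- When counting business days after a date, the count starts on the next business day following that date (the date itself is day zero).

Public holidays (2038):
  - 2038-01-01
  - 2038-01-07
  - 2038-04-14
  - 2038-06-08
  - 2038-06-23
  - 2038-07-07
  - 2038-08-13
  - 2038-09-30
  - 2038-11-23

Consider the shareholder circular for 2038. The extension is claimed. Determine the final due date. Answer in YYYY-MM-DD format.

The stated deadline is 2038-10-28.
2038-10-28 (Thursday) is already a business day.
Applying the 10-business-day extension: 10 business days after 2038-10-28 is 2038-11-11.
Since 2038-11-11 is a Thursday and not a holiday, the date is unchanged.
Final deadline: 2038-11-11.

2038-11-11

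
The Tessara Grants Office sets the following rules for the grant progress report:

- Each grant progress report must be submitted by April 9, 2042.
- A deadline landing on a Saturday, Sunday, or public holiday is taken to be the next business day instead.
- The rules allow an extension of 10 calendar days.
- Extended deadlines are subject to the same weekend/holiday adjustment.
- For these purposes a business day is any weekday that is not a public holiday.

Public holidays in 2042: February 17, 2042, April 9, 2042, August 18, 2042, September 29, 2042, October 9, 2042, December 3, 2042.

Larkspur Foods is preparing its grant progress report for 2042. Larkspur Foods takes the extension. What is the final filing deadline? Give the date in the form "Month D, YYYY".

The stated deadline is April 9, 2042.
Because April 9, 2042 is a listed holiday, the deadline becomes April 10, 2042 (Thursday).
With the 10-day extension, April 10, 2042 becomes April 20, 2042.
April 20, 2042 falls on a Sunday. Rolling to the next business day gives April 21, 2042, a Monday.
So the filing is due April 21, 2042.

April 21, 2042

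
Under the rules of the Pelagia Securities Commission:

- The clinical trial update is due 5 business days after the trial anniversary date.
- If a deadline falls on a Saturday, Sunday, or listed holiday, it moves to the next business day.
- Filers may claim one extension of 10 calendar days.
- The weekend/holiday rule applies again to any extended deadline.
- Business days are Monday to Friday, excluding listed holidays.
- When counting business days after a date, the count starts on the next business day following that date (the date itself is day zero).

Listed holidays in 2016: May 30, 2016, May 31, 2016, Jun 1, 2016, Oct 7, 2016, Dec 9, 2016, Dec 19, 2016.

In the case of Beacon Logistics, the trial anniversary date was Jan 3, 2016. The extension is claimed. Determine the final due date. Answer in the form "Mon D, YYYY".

Starting the day after Jan 3, 2016 and counting 5 business days lands on Jan 8, 2016.
Jan 8, 2016 (Friday) is already a business day.
The 10-calendar-day extension moves the deadline from Jan 8, 2016 to Jan 18, 2016.
Jan 18, 2016 is a Monday and not a listed holiday, so it stands.
Deadline: Jan 18, 2016.

Jan 18, 2016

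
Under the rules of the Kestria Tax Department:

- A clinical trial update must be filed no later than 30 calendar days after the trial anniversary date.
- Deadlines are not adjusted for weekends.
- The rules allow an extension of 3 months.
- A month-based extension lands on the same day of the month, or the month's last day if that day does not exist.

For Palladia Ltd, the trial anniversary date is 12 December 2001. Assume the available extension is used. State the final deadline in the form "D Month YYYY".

From 12 December 2001, 30 calendar days later is 11 January 2002.
No adjustment is made for weekends or holidays, so 11 January 2002 stands.
Add 3 months to 11 January 2002: 11 April 2002.
11 April 2002 is a Thursday; no weekend or holiday adjustment applies.
So the filing is due 11 April 2002.

11 April 2002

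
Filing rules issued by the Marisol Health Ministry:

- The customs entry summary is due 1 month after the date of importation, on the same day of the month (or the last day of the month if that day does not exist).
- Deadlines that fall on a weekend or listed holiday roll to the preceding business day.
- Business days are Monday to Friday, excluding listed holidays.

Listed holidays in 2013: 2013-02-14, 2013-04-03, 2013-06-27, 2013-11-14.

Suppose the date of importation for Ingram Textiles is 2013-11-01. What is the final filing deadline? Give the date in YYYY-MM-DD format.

2013-11-29

1 month from 2013-11-01 is 2013-12-01.
2013-12-01 is a Sunday; the preceding business day is 2013-11-29 (Friday).
So the filing is due 2013-11-29.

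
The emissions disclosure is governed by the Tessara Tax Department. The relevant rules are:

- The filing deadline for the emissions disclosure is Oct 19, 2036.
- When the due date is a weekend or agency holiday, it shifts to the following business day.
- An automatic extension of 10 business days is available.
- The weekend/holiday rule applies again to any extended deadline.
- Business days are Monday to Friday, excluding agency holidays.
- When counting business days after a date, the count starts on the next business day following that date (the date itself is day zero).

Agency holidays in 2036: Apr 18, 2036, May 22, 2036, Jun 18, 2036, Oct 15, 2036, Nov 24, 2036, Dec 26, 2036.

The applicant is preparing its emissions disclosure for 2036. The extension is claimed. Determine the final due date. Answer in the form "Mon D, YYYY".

Start from the fixed due date, Oct 19, 2036.
Oct 19, 2036 falls on a Sunday. Rolling to the next business day gives Oct 20, 2036, a Monday.
Applying the 10-business-day extension: 10 business days after Oct 20, 2036 is Nov 3, 2036.
Nov 3, 2036 falls on a Monday, which is a business day, so no adjustment is needed.
Final deadline: Nov 3, 2036.

Nov 3, 2036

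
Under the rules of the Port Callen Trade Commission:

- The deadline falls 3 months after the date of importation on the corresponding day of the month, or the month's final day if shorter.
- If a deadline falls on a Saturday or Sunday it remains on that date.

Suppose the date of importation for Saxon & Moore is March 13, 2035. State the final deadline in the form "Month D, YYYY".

3 months after March 13, 2035, on the same day of the month, is June 13, 2035.
June 13, 2035 is a Wednesday; no weekend or holiday adjustment applies.
So the filing is due June 13, 2035.

June 13, 2035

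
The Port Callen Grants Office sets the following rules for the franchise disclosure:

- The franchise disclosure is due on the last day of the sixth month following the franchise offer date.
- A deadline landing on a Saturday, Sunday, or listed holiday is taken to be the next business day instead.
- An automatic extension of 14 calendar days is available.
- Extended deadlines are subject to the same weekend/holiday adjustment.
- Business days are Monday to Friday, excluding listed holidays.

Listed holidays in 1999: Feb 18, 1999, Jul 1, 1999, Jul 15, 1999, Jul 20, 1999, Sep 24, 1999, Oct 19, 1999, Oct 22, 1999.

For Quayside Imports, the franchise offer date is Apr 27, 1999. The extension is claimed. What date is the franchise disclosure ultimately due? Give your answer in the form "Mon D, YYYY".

The sixth month after Apr 27, 1999 is October 1999, whose last day is Oct 31, 1999.
Oct 31, 1999 is a Sunday, so it moves to the next business day, Nov 1, 1999 (Monday).
With the 14-day extension, Nov 1, 1999 becomes Nov 15, 1999.
Nov 15, 1999 falls on a Monday, which is a business day, so no adjustment is needed.
The final due date is Nov 15, 1999.

Nov 15, 1999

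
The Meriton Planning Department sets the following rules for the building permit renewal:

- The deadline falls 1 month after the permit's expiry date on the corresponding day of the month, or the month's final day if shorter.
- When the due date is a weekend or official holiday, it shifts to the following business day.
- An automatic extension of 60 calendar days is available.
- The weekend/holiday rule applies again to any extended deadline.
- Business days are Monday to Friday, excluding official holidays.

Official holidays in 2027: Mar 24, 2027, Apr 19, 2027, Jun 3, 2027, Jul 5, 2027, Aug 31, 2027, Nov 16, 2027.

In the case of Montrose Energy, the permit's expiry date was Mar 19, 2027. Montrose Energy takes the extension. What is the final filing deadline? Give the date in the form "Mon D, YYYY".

Jun 21, 2027

Moving 1 month forward from Mar 19, 2027 on the corresponding day gives Apr 19, 2027.
Apr 19, 2027 is a listed holiday, so it moves to the next business day, Apr 20, 2027 (Tuesday).
The 60-calendar-day extension moves the deadline from Apr 20, 2027 to Jun 19, 2027.
Jun 19, 2027 is a Saturday, so it moves to the next business day, Jun 21, 2027 (Monday).
So the filing is due Jun 21, 2027.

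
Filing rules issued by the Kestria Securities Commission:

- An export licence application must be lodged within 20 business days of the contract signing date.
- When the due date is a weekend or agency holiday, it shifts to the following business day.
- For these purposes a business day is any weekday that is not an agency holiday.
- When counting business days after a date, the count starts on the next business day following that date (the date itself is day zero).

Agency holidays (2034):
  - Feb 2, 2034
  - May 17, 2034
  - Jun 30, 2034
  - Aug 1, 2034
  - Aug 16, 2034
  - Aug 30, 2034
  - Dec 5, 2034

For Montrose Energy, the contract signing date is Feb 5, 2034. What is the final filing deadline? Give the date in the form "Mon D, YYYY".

Starting the day after Feb 5, 2034 and counting 20 business days lands on Mar 3, 2034.
Since Mar 3, 2034 is a Friday and not a holiday, the date is unchanged.
The final due date is Mar 3, 2034.

Mar 3, 2034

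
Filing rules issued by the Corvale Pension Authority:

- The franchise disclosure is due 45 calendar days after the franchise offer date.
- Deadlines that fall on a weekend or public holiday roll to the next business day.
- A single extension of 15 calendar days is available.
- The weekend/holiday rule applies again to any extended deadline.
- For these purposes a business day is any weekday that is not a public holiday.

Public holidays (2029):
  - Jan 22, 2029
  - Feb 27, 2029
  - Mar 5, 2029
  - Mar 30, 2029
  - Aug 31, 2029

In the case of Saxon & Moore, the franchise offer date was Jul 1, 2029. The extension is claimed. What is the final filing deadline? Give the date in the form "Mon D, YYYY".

45 calendar days after Jul 1, 2029 is Aug 15, 2029.
Aug 15, 2029 (Wednesday) is already a business day.
Add the 15 calendar-day extension to Aug 15, 2029: Aug 30, 2029.
Aug 30, 2029 falls on a Thursday, which is a business day, so no adjustment is needed.
So the filing is due Aug 30, 2029.

Aug 30, 2029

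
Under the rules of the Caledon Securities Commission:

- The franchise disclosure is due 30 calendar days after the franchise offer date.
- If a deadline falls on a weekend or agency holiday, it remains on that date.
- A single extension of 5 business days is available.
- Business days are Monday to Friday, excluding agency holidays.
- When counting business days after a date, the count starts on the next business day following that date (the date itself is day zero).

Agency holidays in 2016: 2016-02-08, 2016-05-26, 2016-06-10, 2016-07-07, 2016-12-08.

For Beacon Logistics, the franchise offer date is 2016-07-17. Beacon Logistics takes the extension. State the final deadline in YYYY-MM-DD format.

Adding 30 calendar days to 2016-07-17 gives 2016-08-16.
2016-08-16 is a Tuesday; no weekend or holiday adjustment applies.
Applying the 5-business-day extension: 5 business days after 2016-08-16 is 2016-08-23.
2016-08-23 is a Tuesday; no weekend or holiday adjustment applies.
Deadline: 2016-08-23.

2016-08-23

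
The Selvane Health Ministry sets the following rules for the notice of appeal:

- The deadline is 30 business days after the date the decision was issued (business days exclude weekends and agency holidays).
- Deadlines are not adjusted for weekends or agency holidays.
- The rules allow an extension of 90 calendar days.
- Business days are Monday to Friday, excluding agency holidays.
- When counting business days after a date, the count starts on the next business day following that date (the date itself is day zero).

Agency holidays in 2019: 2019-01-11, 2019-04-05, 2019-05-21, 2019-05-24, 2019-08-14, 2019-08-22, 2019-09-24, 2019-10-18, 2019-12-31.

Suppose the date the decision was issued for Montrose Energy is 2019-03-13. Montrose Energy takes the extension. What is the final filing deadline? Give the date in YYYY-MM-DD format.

2019-07-24

30 business days after 2019-03-13, excluding weekends and holidays, is 2019-04-25.
2019-04-25 is a Thursday; no weekend or holiday adjustment applies.
Applying the 90-calendar-day extension: 2019-04-25 + 90 days = 2019-07-24.
2019-07-24 falls on a Wednesday. The rules make no weekend/holiday allowance, so it remains 2019-07-24.
So the filing is due 2019-07-24.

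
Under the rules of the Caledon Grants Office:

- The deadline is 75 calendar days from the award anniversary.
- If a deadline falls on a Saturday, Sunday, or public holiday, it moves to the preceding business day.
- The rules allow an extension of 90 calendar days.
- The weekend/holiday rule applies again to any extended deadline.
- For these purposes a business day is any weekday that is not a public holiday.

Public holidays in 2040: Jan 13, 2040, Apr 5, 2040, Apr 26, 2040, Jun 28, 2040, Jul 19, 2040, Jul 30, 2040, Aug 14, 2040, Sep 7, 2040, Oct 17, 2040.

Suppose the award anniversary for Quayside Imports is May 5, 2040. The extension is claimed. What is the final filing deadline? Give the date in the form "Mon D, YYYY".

From May 5, 2040, 75 calendar days later is Jul 19, 2040.
Jul 19, 2040 falls on a listed holiday. Rolling to the preceding business day gives Jul 18, 2040, a Wednesday.
The 90-calendar-day extension moves the deadline from Jul 18, 2040 to Oct 16, 2040.
Since Oct 16, 2040 is a Tuesday and not a holiday, the date is unchanged.
Final deadline: Oct 16, 2040.

Oct 16, 2040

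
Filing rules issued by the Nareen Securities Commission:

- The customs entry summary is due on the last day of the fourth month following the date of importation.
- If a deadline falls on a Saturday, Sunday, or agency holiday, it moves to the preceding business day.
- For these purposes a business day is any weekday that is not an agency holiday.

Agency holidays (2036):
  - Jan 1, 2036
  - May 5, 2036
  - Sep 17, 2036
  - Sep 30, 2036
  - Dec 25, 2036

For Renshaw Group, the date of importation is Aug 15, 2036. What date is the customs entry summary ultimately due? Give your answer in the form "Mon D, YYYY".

4 months after Aug 15, 2036 falls in December 2036; the last day of that month is Dec 31, 2036.
Dec 31, 2036 (Wednesday) is already a business day.
Final deadline: Dec 31, 2036.

Dec 31, 2036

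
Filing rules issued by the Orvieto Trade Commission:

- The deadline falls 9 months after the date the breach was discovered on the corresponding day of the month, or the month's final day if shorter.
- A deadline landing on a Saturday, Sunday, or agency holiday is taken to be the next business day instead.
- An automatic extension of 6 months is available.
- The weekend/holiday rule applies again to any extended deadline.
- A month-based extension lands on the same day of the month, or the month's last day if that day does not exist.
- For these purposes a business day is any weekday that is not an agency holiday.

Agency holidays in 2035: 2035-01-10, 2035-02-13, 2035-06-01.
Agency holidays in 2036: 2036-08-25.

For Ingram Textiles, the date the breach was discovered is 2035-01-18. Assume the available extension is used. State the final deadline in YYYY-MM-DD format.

9 months after 2035-01-18, on the same day of the month, is 2035-10-18.
2035-10-18 falls on a Thursday, which is a business day, so no adjustment is needed.
Applying the 6 months extension: 6 months after 2035-10-18 is 2036-04-18.
Since 2036-04-18 is a Friday and not a holiday, the date is unchanged.
Deadline: 2036-04-18.

2036-04-18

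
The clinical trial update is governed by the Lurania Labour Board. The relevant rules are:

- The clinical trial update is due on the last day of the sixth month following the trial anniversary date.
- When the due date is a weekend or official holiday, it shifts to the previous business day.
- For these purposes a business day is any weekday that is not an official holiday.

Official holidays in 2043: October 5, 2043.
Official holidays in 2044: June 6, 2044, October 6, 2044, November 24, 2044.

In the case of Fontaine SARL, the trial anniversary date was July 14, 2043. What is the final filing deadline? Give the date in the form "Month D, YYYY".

January 29, 2044

6 months after July 14, 2043 is January 2044; that month ends on January 31, 2044.
Because January 31, 2044 is a Sunday, the deadline becomes January 29, 2044 (Friday).
So the filing is due January 29, 2044.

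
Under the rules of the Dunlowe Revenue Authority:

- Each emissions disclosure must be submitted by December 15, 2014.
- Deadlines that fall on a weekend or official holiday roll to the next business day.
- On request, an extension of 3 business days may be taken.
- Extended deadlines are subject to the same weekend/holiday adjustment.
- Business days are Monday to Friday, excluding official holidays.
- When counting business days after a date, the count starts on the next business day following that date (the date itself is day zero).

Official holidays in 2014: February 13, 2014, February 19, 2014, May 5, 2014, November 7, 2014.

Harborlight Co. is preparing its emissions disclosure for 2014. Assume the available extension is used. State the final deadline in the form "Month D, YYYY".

The statutory due date is December 15, 2014.
December 15, 2014 falls on a Monday, which is a business day, so no adjustment is needed.
Applying the 3-business-day extension: 3 business days after December 15, 2014 is December 18, 2014.
December 18, 2014 falls on a Thursday, which is a business day, so no adjustment is needed.
The final due date is December 18, 2014.

December 18, 2014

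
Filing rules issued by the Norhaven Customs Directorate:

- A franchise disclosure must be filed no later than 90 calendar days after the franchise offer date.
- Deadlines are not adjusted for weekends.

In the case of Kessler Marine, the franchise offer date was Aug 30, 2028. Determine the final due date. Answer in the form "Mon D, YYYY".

Trigger date Aug 30, 2028 + 90 calendar days = Nov 28, 2028.
No adjustment is made for weekends or holidays, so Nov 28, 2028 stands.
The final due date is Nov 28, 2028.

Nov 28, 2028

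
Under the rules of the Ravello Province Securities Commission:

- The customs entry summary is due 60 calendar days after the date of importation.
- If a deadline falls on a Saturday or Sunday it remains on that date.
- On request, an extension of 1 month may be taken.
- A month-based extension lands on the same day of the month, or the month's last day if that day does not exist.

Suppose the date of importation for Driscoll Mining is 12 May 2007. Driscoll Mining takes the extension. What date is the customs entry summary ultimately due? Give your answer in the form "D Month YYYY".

60 calendar days after 12 May 2007 is 11 July 2007.
11 July 2007 is a Wednesday; no weekend or holiday adjustment applies.
Applying the 1 month extension: 1 month after 11 July 2007 is 11 August 2007.
11 August 2007 is a Saturday; no weekend or holiday adjustment applies.
The final due date is 11 August 2007.

11 August 2007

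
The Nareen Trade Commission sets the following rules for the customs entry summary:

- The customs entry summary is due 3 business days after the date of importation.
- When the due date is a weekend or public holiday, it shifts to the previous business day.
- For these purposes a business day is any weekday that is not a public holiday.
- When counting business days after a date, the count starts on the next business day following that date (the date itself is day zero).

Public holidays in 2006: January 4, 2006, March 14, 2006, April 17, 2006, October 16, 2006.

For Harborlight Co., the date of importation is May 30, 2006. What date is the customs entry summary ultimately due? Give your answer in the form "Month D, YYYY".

Starting the day after May 30, 2006 and counting 3 business days lands on June 2, 2006.
June 2, 2006 (Friday) is already a business day.
So the filing is due June 2, 2006.

June 2, 2006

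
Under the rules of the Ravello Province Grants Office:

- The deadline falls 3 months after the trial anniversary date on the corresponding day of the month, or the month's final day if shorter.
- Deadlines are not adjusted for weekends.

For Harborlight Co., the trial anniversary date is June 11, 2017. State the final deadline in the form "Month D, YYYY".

September 11, 2017

3 months after June 11, 2017, on the same day of the month, is September 11, 2017.
No adjustment is made for weekends or holidays, so September 11, 2017 stands.
Final deadline: September 11, 2017.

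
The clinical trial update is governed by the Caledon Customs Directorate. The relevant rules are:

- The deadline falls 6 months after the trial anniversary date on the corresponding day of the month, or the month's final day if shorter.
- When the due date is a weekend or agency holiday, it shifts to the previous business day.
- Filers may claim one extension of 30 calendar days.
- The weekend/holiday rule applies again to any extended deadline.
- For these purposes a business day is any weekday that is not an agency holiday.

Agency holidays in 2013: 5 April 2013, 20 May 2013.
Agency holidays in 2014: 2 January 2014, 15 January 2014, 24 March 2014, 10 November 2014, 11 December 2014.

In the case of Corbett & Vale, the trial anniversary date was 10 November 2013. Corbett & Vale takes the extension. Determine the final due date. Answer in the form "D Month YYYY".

6 June 2014

Moving 6 months forward from 10 November 2013 on the corresponding day gives 10 May 2014.
10 May 2014 is a Saturday, so it moves to the preceding business day, 9 May 2014 (Friday).
With the 30-day extension, 9 May 2014 becomes 8 June 2014.
8 June 2014 falls on a Sunday. Rolling to the preceding business day gives 6 June 2014, a Friday.
The final due date is 6 June 2014.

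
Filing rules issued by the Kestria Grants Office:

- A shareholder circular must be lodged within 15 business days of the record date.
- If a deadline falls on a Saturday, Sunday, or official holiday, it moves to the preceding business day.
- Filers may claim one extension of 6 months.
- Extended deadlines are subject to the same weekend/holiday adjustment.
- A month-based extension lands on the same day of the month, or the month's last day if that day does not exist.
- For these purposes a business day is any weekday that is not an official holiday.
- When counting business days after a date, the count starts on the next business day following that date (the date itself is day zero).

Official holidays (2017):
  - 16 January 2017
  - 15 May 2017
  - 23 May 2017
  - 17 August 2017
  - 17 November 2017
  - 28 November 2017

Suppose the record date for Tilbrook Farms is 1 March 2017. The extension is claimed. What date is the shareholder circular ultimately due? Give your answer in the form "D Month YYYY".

Starting the day after 1 March 2017 and counting 15 business days lands on 22 March 2017.
22 March 2017 (Wednesday) is already a business day.
Applying the 6 months extension: 6 months after 22 March 2017 is 22 September 2017.
22 September 2017 is a Friday and not a listed holiday, so it stands.
Deadline: 22 September 2017.

22 September 2017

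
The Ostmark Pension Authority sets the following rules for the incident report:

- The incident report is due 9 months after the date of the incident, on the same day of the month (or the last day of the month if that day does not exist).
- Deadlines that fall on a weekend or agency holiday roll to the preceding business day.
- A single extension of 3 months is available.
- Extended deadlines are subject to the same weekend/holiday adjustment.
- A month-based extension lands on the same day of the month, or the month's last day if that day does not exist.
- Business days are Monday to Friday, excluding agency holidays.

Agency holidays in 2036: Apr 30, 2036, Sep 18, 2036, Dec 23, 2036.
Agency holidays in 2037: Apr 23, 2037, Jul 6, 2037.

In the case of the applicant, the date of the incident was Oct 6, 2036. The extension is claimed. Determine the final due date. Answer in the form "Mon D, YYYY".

9 months from Oct 6, 2036 is Jul 6, 2037.
Jul 6, 2037 is a listed holiday, so it moves to the preceding business day, Jul 3, 2037 (Friday).
The 3 months extension carries Jul 3, 2037 to Oct 3, 2037.
Oct 3, 2037 is a Saturday; the preceding business day is Oct 2, 2037 (Friday).
The final due date is Oct 2, 2037.

Oct 2, 2037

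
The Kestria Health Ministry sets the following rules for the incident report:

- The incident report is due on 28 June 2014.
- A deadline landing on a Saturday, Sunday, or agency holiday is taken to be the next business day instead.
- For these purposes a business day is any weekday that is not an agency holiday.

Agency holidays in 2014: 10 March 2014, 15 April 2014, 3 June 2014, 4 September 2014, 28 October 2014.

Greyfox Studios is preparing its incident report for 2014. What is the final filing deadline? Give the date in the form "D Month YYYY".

The statutory due date is 28 June 2014.
28 June 2014 falls on a Saturday. Rolling to the next business day gives 30 June 2014, a Monday.
The final due date is 30 June 2014.

30 June 2014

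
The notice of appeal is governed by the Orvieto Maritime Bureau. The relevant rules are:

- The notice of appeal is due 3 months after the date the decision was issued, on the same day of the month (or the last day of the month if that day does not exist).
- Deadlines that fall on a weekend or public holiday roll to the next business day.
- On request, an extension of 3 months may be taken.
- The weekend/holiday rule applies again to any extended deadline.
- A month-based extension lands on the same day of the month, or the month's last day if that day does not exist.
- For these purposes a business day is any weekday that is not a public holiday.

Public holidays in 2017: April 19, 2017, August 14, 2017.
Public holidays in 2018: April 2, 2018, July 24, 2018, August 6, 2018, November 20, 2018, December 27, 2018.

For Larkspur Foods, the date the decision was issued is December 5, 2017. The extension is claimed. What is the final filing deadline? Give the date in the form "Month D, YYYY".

3 months after December 5, 2017, on the same day of the month, is March 5, 2018.
March 5, 2018 is a Monday and not a listed holiday, so it stands.
Add 3 months to March 5, 2018: June 5, 2018.
Since June 5, 2018 is a Tuesday and not a holiday, the date is unchanged.
So the filing is due June 5, 2018.

June 5, 2018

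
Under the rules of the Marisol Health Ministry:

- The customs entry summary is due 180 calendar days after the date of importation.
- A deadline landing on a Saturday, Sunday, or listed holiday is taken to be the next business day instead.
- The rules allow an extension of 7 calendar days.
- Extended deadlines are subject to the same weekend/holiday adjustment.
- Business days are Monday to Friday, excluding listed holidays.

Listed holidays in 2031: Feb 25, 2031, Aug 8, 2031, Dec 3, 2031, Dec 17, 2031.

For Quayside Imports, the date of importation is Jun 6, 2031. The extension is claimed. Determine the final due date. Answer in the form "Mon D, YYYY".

Dec 11, 2031

Trigger date Jun 6, 2031 + 180 calendar days = Dec 3, 2031.
Dec 3, 2031 is a listed holiday; the next business day is Dec 4, 2031 (Thursday).
Applying the 7-calendar-day extension: Dec 4, 2031 + 7 days = Dec 11, 2031.
Since Dec 11, 2031 is a Thursday and not a holiday, the date is unchanged.
Deadline: Dec 11, 2031.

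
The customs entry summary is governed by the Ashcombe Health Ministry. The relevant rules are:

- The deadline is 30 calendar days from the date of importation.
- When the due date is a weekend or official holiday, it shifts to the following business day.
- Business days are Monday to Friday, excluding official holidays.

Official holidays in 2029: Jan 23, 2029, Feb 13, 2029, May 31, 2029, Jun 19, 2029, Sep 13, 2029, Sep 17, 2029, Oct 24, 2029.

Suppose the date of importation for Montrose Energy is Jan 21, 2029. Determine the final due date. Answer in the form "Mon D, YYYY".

30 calendar days after Jan 21, 2029 is Feb 20, 2029.
Feb 20, 2029 falls on a Tuesday, which is a business day, so no adjustment is needed.
Final deadline: Feb 20, 2029.

Feb 20, 2029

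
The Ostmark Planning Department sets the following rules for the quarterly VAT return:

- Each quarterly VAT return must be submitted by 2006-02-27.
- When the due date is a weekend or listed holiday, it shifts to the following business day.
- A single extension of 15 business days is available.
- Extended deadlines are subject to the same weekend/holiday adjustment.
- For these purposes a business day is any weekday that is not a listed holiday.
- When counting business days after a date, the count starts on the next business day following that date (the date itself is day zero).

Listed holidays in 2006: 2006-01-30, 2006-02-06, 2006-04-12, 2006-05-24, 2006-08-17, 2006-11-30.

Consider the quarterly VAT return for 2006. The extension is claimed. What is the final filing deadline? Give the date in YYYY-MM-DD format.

Start from the fixed due date, 2006-02-27.
Since 2006-02-27 is a Monday and not a holiday, the date is unchanged.
Counting 15 further business days from 2006-02-27 reaches 2006-03-20.
Since 2006-03-20 is a Monday and not a holiday, the date is unchanged.
The final due date is 2006-03-20.

2006-03-20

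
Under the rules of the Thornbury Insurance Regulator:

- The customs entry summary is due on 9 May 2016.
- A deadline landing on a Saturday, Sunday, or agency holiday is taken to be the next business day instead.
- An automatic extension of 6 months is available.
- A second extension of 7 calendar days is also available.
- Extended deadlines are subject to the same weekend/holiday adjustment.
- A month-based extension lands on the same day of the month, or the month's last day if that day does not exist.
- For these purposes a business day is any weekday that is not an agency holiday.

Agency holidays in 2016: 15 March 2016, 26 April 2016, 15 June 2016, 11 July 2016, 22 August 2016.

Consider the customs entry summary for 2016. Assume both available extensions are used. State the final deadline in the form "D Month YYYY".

The statutory due date is 9 May 2016.
Since 9 May 2016 is a Monday and not a holiday, the date is unchanged.
The 6 months extension carries 9 May 2016 to 9 November 2016.
Since 9 November 2016 is a Wednesday and not a holiday, the date is unchanged.
The 7-calendar-day extension moves the deadline from 9 November 2016 to 16 November 2016.
16 November 2016 is a Wednesday and not a listed holiday, so it stands.
The final due date is 16 November 2016.

16 November 2016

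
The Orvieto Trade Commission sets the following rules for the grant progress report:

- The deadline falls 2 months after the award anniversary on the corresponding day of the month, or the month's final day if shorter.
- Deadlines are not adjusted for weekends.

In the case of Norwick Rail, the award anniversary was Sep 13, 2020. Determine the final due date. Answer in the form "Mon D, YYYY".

2 months after Sep 13, 2020, on the same day of the month, is Nov 13, 2020.
No adjustment is made for weekends or holidays, so Nov 13, 2020 stands.
Final deadline: Nov 13, 2020.

Nov 13, 2020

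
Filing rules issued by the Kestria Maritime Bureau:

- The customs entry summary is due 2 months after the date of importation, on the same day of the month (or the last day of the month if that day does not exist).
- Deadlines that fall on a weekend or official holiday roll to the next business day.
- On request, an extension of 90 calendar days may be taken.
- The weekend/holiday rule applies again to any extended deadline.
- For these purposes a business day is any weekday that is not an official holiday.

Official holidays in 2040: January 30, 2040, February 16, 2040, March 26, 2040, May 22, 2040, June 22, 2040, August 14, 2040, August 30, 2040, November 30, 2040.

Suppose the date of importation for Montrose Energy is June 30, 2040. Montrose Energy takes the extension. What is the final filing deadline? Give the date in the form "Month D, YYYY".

November 29, 2040

2 months after June 30, 2040, on the same day of the month, is August 30, 2040.
August 30, 2040 is a listed holiday; the next business day is August 31, 2040 (Friday).
With the 90-day extension, August 31, 2040 becomes November 29, 2040.
November 29, 2040 falls on a Thursday, which is a business day, so no adjustment is needed.
So the filing is due November 29, 2040.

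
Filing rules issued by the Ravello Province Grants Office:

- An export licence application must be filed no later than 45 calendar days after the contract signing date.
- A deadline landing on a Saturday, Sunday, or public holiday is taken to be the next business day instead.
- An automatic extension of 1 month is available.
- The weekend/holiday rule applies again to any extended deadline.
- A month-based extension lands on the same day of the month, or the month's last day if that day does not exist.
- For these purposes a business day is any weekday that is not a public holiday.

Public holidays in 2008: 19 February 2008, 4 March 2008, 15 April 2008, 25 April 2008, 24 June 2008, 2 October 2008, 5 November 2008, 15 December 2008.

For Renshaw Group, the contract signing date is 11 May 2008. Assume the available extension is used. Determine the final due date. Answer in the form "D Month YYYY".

25 July 2008

Adding 45 calendar days to 11 May 2008 gives 25 June 2008.
Since 25 June 2008 is a Wednesday and not a holiday, the date is unchanged.
The 1 month extension carries 25 June 2008 to 25 July 2008.
25 July 2008 falls on a Friday, which is a business day, so no adjustment is needed.
The final due date is 25 July 2008.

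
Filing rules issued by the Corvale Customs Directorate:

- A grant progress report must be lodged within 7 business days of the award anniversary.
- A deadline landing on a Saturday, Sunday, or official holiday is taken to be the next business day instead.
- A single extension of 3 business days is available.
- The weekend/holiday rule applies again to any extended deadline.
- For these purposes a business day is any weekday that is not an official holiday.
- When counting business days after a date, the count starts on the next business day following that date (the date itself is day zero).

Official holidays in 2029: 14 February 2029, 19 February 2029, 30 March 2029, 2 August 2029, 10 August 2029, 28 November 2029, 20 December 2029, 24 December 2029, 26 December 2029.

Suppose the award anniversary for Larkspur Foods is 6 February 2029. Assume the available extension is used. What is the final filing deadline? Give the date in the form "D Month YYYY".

22 February 2029

7 business days after 6 February 2029, excluding weekends and holidays, is 16 February 2029.
Since 16 February 2029 is a Friday and not a holiday, the date is unchanged.
Applying the 3-business-day extension: 3 business days after 16 February 2029 is 22 February 2029.
22 February 2029 (Thursday) is already a business day.
The final due date is 22 February 2029.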